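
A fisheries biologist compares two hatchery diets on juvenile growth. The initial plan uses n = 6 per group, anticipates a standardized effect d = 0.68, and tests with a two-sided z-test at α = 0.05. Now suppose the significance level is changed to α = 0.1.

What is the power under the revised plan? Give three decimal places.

Power ≈ 0.323

δ = d·√(n/2) = 0.68 × √(6/2) = 1.1778 (unchanged). New critical value: z_{0.05} = 1.645.
Revised power = Φ(δ − 1.645) + Φ(−δ − 1.645) = Φ(-0.467) + Φ(-2.823) = 0.3202 + 0.0024 = 0.3226.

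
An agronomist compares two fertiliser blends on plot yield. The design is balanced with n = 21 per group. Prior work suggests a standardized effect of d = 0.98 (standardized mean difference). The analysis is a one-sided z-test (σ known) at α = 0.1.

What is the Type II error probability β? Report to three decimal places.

Noncentrality parameter: δ = d·√(n/2) = 0.98 × √(21/2) = 3.1756
One-sided α = 0.1 → critical value z_{0.1} = 1.282.
Power = Φ(δ − 1.282) = Φ(1.894) = 0.9709.
Type II error: β = 1 − power = 1 − 0.9709 = 0.0291.

β ≈ 0.029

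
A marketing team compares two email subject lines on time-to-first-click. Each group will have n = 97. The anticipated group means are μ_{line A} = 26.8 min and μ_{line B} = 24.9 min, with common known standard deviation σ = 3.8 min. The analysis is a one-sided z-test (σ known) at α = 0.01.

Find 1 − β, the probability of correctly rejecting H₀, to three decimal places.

Power ≈ 0.876

Standardized effect: d = |μ_{line A} − μ_{line B}| / σ = |26.8 − 24.9| / 3.8 = 0.5000
Noncentrality parameter: δ = d·√(n/2) = 0.5000 × √(97/2) = 3.4821
One-sided α = 0.01 → critical value z_{0.01} = 2.326.
Power = P(Z > 2.326 − δ) = Φ(1.156) = 0.8761.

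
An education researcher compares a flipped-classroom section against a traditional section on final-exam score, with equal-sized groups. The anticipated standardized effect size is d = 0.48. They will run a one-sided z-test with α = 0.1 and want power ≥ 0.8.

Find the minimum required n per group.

For power 0.8 need Φ(δ − z_{0.1}) = 0.8, so δ = z_{0.1} + z_{0.20} = 1.282 + 0.842 = 2.123.
δ = d·√(n/2) ⇒ n = 2(δ/d)² = 2 × (2.123 / 0.48)² = 39.13.
Rounding up, n = 40 per group.

n = 40 per group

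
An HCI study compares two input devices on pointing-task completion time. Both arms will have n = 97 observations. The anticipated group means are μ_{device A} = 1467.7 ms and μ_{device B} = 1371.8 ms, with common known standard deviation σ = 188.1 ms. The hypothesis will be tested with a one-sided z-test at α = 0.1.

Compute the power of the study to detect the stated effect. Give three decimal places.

Power ≈ 0.988

Standardized effect: d = |μ_{device A} − μ_{device B}| / σ = |1467.7 − 1371.8| / 188.1 = 0.5098
Noncentrality parameter: δ = d·√(n/2) = 0.5098 × √(97/2) = 3.5506
One-sided α = 0.1 → critical value z_{0.1} = 1.282.
Power = P(Z > 1.282 − δ) = Φ(2.269) = 0.9884.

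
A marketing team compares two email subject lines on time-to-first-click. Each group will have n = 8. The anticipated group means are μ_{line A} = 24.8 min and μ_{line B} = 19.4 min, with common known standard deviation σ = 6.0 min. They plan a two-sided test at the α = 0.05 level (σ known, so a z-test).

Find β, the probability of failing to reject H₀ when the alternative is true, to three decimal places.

Standardized effect: d = |μ_{line A} − μ_{line B}| / σ = |24.8 − 19.4| / 6.0 = 0.9000
Noncentrality parameter: δ = d·√(n/2) = 0.9000 × √(8/2) = 1.8000
Critical value for a two-sided test at α = 0.05: z_{α/2} = 1.960.
Power = Φ(δ − 1.960) + Φ(−δ − 1.960) = Φ(-0.160) + Φ(-3.760) = 0.4365 + 0.0001 = 0.4365.
Type II error: β = 1 − power = 1 − 0.4365 = 0.5635.

β ≈ 0.563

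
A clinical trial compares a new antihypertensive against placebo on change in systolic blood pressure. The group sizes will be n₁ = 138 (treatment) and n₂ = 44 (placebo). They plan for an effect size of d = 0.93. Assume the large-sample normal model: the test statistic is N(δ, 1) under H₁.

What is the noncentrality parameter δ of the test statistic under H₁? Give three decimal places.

δ ≈ 5.372

δ = d / √(1/n₁ + 1/n₂) = 0.93 / √(1/138 + 1/44) = 5.3717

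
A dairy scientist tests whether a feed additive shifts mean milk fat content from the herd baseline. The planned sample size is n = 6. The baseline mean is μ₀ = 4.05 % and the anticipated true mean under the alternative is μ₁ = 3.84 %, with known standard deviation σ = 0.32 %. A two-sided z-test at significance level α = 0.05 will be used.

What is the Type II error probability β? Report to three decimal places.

β ≈ 0.638

Standardized effect: d = |μ₁ − μ₀| / σ = |3.84 − 4.05| / 0.32 = 0.6562
Noncentrality parameter: δ = d·√n = 0.6562 × √6 = 1.6075
Two-sided α = 0.05 → critical value z_{0.025} = 1.960.
Power = Φ(δ − 1.960) + Φ(−δ − 1.960) = Φ(-0.352) + Φ(-3.567) = 0.3622 + 0.0002 = 0.3624.
Type II error: β = 1 − power = 1 − 0.3624 = 0.6376.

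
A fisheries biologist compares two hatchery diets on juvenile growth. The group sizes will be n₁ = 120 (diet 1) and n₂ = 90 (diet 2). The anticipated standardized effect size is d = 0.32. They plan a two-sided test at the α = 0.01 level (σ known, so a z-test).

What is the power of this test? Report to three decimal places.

Noncentrality parameter: λ = d / √(1/n₁ + 1/n₂) = 0.32 / √(1/120 + 1/90) = 2.2948
Critical value for a two-sided test at α = 0.01: z_{α/2} = 2.576.
Power = Φ(λ − 2.576) + Φ(−λ − 2.576) = Φ(-0.281) + Φ(-4.871) = 0.3894 + 0.0000 = 0.3894.

Power ≈ 0.389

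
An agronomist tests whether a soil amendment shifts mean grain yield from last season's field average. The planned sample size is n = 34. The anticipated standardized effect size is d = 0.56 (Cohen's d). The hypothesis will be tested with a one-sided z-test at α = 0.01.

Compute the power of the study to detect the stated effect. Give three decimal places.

Power ≈ 0.826

Noncentrality parameter: δ = d·√n = 0.56 × √34 = 3.2653
One-sided α = 0.01 → critical value z_{0.01} = 2.326.
Power = Φ(δ − 2.326) = Φ(0.939) = 0.8261.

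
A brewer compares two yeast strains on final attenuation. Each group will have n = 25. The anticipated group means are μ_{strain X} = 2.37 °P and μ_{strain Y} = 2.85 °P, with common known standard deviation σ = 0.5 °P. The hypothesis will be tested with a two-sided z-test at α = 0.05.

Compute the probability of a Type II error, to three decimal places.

Standardized effect: d = |μ_{strain X} − μ_{strain Y}| / σ = |2.37 − 2.85| / 0.5 = 0.9600
Noncentrality parameter: δ = d·√(n/2) = 0.9600 × √(25/2) = 3.3941
Critical value for a two-sided test at α = 0.05: z_{α/2} = 1.960.
Power = Φ(δ − 1.960) + Φ(−δ − 1.960) = Φ(1.434) + Φ(-5.354) = 0.9242 + 0.0000 = 0.9242.
Type II error: β = 1 − power = 1 − 0.9242 = 0.0758.

β ≈ 0.076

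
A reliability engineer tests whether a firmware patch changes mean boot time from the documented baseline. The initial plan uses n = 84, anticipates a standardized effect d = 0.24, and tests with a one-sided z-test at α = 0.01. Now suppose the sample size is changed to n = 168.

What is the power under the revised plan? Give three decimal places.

With n = 168: δ = d·√n = 0.24 × √168 = 3.1108. Critical value z_{0.01} = 2.326.
Revised power = Φ(δ − 2.326) = Φ(0.784) = 0.7836.

Power ≈ 0.784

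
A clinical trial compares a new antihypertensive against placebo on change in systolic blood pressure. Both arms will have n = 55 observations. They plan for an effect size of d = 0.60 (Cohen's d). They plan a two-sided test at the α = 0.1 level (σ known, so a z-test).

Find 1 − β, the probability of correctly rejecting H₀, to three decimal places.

Power ≈ 0.933

Noncentrality parameter: δ = d·√(n/2) = 0.60 × √(55/2) = 3.1464
Two-sided α = 0.1 → critical value z_{0.05} = 1.645.
Power = Φ(δ − 1.645) + Φ(−δ − 1.645) = Φ(1.502) + Φ(-4.791) = 0.9334 + 0.0000 = 0.9334.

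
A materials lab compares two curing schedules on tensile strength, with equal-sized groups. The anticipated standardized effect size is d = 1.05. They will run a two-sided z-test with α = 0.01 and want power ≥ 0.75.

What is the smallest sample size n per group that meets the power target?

Set Φ(δ − 2.576) = 0.75; then δ − 2.576 = Φ⁻¹(0.75) = 0.674, giving δ = 3.250.
(For δ > 0 the lower-tail rejection region contributes negligibly to power, so the one-term inversion is standard.)
δ = d·√(n/2) ⇒ n = 2(δ/d)² = 2 × (3.250 / 1.05)² = 19.16.
Rounding up, n = 20 per group.

n = 20 per group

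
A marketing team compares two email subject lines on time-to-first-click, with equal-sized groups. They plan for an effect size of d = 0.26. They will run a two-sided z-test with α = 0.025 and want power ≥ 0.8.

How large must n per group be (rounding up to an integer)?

For power 0.8 need Φ(δ − z_{0.0125}) = 0.8, so δ = z_{0.0125} + z_{0.20} = 2.241 + 0.842 = 3.083.
(Ignoring the negligible lower-tail rejection probability gives the usual closed-form inversion.)
δ = d·√(n/2) ⇒ n = 2(δ/d)² = 2 × (3.083 / 0.26)² = 281.21.
Round up to the next whole unit.

n = 282 per group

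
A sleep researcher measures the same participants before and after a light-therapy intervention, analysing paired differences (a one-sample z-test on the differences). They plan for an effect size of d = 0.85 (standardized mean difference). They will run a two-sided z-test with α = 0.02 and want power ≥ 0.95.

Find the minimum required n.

n = 22

Set Φ(δ − 2.326) = 0.95; then δ − 2.326 = Φ⁻¹(0.95) = 1.645, giving δ = 3.971.
(For δ > 0 the lower-tail rejection region contributes negligibly to power, so the one-term inversion is standard.)
δ = d·√n ⇒ n = (δ/d)² = (3.971 / 0.85)² = 21.83.
Round up to the next whole unit.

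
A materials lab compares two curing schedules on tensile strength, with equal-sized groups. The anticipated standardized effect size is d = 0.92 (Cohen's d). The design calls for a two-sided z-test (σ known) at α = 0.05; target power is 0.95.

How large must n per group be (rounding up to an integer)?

Set Φ(δ − 1.960) = 0.95; then δ − 1.960 = Φ⁻¹(0.95) = 1.645, giving δ = 3.605.
(For δ > 0 the lower-tail rejection region contributes negligibly to power, so the one-term inversion is standard.)
δ = d·√(n/2) ⇒ n = 2(δ/d)² = 2 × (3.605 / 0.92)² = 30.71.
Rounding up, n = 31 per group.

n = 31 per group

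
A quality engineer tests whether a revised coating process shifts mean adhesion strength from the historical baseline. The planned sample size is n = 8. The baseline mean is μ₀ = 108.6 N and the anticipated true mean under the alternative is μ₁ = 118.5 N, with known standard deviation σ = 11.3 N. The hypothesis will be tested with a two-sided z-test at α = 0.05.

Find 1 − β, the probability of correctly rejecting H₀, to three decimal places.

Standardized effect: d = |μ₁ − μ₀| / σ = |118.5 − 108.6| / 11.3 = 0.8761
Noncentrality parameter: δ = d·√n = 0.8761 × √8 = 2.4780
Two-sided α = 0.05 → critical value z_{0.025} = 1.960.
Power = Φ(δ − 1.960) + Φ(−δ − 1.960) = Φ(0.518) + Φ(-4.438) = 0.6978 + 0.0000 = 0.6978.

Power ≈ 0.698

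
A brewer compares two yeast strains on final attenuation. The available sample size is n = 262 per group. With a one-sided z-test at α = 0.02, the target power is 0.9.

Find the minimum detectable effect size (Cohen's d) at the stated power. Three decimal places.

d ≈ 0.291

Required noncentrality: δ = z_{0.02} + z_{0.10} = 2.054 + 1.282 = 3.335.
δ = d·√(n/2) ⇒ d = δ/√(n/2) = 3.335/√(262/2) = 0.2914.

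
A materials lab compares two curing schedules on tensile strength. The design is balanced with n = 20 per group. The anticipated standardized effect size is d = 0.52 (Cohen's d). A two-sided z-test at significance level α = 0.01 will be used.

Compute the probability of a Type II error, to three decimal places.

β ≈ 0.824

Noncentrality parameter: λ = d·√(n/2) = 0.52 × √(20/2) = 1.6444
Two-sided α = 0.01 → critical value z_{0.005} = 2.576.
Power = Φ(λ − 2.576) + Φ(−λ − 2.576) = Φ(-0.931) + Φ(-4.220) = 0.1758 + 0.0000 = 0.1758.
Type II error: β = 1 − power = 1 − 0.1758 = 0.8242.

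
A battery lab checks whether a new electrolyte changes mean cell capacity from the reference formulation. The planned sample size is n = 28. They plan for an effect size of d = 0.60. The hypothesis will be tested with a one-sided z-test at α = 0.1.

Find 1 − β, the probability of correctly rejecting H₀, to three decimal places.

Noncentrality parameter: δ = d·√n = 0.60 × √28 = 3.1749
Critical value for a one-sided test at α = 0.1: z_α = 1.282.
Power = P(Z > 1.282 − δ) = Φ(1.893) = 0.9708.

Power ≈ 0.971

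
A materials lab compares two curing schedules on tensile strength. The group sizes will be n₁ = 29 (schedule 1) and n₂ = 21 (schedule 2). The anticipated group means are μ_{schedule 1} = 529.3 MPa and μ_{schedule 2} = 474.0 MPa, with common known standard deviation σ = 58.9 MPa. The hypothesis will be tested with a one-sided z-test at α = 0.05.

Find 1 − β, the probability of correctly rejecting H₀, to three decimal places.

Standardized effect: d = |μ_{schedule 1} − μ_{schedule 2}| / σ = |529.3 − 474.0| / 58.9 = 0.9389
Noncentrality parameter: δ = d / √(1/n₁ + 1/n₂) = 0.9389 / √(1/29 + 1/21) = 3.2767
One-sided α = 0.05 → critical value z_{0.05} = 1.645.
Power = Φ(δ − 1.645) = Φ(1.632) = 0.9486.

Power ≈ 0.949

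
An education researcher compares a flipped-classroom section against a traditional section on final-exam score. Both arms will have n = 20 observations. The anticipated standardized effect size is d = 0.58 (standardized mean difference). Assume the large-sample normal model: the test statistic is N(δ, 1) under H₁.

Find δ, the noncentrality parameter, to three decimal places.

δ ≈ 1.834

The noncentrality parameter scales effect size by the design's sample-size factor: δ = d·√(n/2) = 0.58 × √(20/2) = 1.8341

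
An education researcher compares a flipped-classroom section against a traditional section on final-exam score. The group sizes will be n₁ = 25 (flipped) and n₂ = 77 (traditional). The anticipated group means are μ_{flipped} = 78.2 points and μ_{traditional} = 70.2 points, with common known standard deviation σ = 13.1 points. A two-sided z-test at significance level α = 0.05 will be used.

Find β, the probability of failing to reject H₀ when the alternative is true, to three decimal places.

Standardized effect: d = |μ_{flipped} − μ_{traditional}| / σ = |78.2 − 70.2| / 13.1 = 0.6107
Noncentrality parameter: δ = d / √(1/n₁ + 1/n₂) = 0.6107 / √(1/25 + 1/77) = 2.6530
Critical value for a two-sided test at α = 0.05: z_{α/2} = 1.960.
Power = Φ(δ − 1.960) + Φ(−δ − 1.960) = Φ(0.693) + Φ(-4.613) = 0.7559 + 0.0000 = 0.7559.
Type II error: β = 1 − power = 1 − 0.7559 = 0.2441.

β ≈ 0.244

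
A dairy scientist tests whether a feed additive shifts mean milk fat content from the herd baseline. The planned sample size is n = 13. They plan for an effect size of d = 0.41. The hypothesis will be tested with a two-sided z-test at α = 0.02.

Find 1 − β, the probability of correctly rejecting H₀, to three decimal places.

Noncentrality parameter: λ = d·√n = 0.41 × √13 = 1.4783
Critical value for a two-sided test at α = 0.02: z_{α/2} = 2.326.
Power = Φ(λ − 2.326) + Φ(−λ − 2.326) = Φ(-0.848) + Φ(-3.805) = 0.1982 + 0.0001 = 0.1983.

Power ≈ 0.198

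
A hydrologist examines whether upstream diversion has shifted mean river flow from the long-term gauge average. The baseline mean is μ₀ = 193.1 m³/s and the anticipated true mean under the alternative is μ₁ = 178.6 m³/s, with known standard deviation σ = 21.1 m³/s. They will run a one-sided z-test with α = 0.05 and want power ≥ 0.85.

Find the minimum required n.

Standardized effect: d = |μ₁ − μ₀| / σ = |178.6 − 193.1| / 21.1 = 0.6872
For power 0.85 need Φ(δ − z_{0.05}) = 0.85, so δ = z_{0.05} + z_{0.15} = 1.645 + 1.036 = 2.681.
δ = d·√n ⇒ n = (δ/d)² = (2.681 / 0.6872)² = 15.22.
Rounding up, n = 16.

n = 16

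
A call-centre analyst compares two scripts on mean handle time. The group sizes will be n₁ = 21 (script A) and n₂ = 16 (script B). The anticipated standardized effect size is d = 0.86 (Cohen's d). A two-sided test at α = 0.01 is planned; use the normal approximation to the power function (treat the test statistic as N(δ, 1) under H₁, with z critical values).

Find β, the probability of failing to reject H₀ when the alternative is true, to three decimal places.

Noncentrality parameter: δ = d / √(1/n₁ + 1/n₂) = 0.86 / √(1/21 + 1/16) = 2.5916
Critical value for a two-sided test at α = 0.01: z_{α/2} = 2.576.
Power = Φ(δ − 2.576) + Φ(−δ − 2.576) = Φ(0.016) + Φ(-5.167) = 0.5063 + 0.0000 = 0.5063.
Type II error: β = 1 − power = 1 − 0.5063 = 0.4937.

β ≈ 0.494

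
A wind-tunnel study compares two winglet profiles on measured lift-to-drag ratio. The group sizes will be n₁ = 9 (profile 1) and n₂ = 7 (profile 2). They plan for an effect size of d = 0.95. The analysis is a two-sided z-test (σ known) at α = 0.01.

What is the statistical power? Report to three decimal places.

Noncentrality parameter: δ = d / √(1/n₁ + 1/n₂) = 0.95 / √(1/9 + 1/7) = 1.8851
Two-sided α = 0.01 → critical value z_{0.005} = 2.576.
Power = Φ(δ − 2.576) + Φ(−δ − 2.576) = Φ(-0.691) + Φ(-4.461) = 0.2449 + 0.0000 = 0.2449.

Power ≈ 0.245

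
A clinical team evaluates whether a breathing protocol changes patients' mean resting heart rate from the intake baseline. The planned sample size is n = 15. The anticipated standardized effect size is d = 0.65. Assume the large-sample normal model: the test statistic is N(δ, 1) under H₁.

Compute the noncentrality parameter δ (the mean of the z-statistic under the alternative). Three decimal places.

δ = d·√n = 0.65 × √15 = 2.5174

δ ≈ 2.517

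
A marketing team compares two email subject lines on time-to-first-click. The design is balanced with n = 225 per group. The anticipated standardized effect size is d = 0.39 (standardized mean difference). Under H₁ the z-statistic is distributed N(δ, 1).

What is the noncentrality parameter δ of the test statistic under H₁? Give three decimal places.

δ = d·√(n/2) = 0.39 × √(225/2) = 4.1366

δ ≈ 4.137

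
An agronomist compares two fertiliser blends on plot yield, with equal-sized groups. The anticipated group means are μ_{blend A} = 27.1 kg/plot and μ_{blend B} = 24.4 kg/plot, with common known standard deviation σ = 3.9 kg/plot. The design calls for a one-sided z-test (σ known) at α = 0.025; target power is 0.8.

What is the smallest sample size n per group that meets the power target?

n = 33 per group

Standardized effect: d = |μ_{blend A} − μ_{blend B}| / σ = |27.1 − 24.4| / 3.9 = 0.6923
For power 0.8 need Φ(δ − z_{0.025}) = 0.8, so δ = z_{0.025} + z_{0.20} = 1.960 + 0.842 = 2.802.
δ = d·√(n/2) ⇒ n = 2(δ/d)² = 2 × (2.802 / 0.6923)² = 32.75.
Rounding up, n = 33 per group.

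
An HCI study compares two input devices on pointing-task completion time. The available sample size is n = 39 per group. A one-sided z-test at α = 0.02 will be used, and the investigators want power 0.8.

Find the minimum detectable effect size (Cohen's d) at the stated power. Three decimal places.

Required noncentrality: δ = z_{0.02} + z_{0.20} = 2.054 + 0.842 = 2.895.
δ = d·√(n/2) ⇒ d = δ/√(n/2) = 2.895/√(39/2) = 0.6557.

d ≈ 0.656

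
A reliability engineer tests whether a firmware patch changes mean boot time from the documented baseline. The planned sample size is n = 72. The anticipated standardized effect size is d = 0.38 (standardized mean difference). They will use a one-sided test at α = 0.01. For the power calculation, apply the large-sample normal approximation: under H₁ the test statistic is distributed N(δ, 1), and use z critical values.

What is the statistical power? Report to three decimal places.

Power ≈ 0.815

Noncentrality parameter: δ = d·√n = 0.38 × √72 = 3.2244
Critical value for a one-sided test at α = 0.01: z_α = 2.326.
Power = P(Z > 2.326 − δ) = Φ(0.898) = 0.8154.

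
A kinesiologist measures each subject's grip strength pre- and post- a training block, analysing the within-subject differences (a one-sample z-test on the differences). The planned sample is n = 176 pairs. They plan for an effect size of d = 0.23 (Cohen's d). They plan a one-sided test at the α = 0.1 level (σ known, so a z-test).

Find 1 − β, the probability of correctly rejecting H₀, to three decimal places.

Power ≈ 0.962

Noncentrality parameter: λ = d·√n = 0.23 × √176 = 3.0513
Critical value for a one-sided test at α = 0.1: z_α = 1.282.
Power = P(Z > 1.282 − λ) = Φ(1.770) = 0.9616.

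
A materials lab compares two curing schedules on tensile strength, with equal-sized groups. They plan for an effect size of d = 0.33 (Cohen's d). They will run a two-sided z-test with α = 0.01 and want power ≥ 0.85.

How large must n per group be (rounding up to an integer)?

n = 240 per group

For power 0.85 need Φ(δ − z_{0.005}) = 0.85, so δ = z_{0.005} + z_{0.15} = 2.576 + 1.036 = 3.612.
(Ignoring the negligible lower-tail rejection probability gives the usual closed-form inversion.)
δ = d·√(n/2) ⇒ n = 2(δ/d)² = 2 × (3.612 / 0.33)² = 239.64.
Rounding up, n = 240 per group.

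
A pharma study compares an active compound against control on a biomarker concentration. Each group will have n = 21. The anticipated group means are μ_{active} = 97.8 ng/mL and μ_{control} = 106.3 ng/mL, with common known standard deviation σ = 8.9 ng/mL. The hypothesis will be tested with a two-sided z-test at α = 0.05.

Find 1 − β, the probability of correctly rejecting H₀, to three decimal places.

Power ≈ 0.872

Standardized effect: d = |μ_{active} − μ_{control}| / σ = |97.8 − 106.3| / 8.9 = 0.9551
Noncentrality parameter: δ = d·√(n/2) = 0.9551 × √(21/2) = 3.0947
Critical value for a two-sided test at α = 0.05: z_{α/2} = 1.960.
Power = Φ(δ − 1.960) + Φ(−δ − 1.960) = Φ(1.135) + Φ(-5.055) = 0.8718 + 0.0000 = 0.8718.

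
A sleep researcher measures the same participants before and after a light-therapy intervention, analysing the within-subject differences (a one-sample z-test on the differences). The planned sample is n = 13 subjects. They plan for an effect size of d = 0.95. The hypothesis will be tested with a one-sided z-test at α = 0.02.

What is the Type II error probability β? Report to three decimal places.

β ≈ 0.085

Noncentrality parameter: δ = d·√n = 0.95 × √13 = 3.4253
Critical value for a one-sided test at α = 0.02: z_α = 2.054.
Power = P(Z > 2.054 − δ) = Φ(1.372) = 0.9149.
Type II error: β = 1 − power = 1 − 0.9149 = 0.0851.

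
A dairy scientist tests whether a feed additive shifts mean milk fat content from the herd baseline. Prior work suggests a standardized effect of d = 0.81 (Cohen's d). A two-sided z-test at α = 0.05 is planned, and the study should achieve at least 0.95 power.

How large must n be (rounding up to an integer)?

n = 20

Set Φ(δ − 1.960) = 0.95; then δ − 1.960 = Φ⁻¹(0.95) = 1.645, giving δ = 3.605.
(The Φ(−δ − z_{α/2}) term is vanishingly small for δ > 0 and is dropped in the standard sample-size formula.)
δ = d·√n ⇒ n = (δ/d)² = (3.605 / 0.81)² = 19.81.
Round up to the next whole unit.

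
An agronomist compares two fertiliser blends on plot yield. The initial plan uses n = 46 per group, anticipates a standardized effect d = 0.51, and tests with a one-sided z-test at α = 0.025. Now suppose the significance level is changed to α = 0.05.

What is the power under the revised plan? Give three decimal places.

Power ≈ 0.788

δ = d·√(n/2) = 0.51 × √(46/2) = 2.4459 (unchanged). New critical value: z_{0.05} = 1.645.
Revised power = P(Z > 1.645 − δ) = Φ(0.801) = 0.7884.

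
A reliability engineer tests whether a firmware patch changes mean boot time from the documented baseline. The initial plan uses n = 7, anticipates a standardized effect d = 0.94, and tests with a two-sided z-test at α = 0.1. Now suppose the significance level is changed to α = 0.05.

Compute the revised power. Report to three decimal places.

Power ≈ 0.701

δ = d·√n = 0.94 × √7 = 2.4870 (unchanged). New critical value: z_{0.025} = 1.960.
Revised power = Φ(δ − 1.960) + Φ(−δ − 1.960) = Φ(0.527) + Φ(-4.447) = 0.7009 + 0.0000 = 0.7009.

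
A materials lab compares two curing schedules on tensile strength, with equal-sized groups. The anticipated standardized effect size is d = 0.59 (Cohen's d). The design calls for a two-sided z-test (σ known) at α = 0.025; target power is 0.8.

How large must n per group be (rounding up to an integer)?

n = 55 per group

For power 0.8 need Φ(δ − z_{0.0125}) = 0.8, so δ = z_{0.0125} + z_{0.20} = 2.241 + 0.842 = 3.083.
(The Φ(−δ − z_{α/2}) term is vanishingly small for δ > 0 and is dropped in the standard sample-size formula.)
δ = d·√(n/2) ⇒ n = 2(δ/d)² = 2 × (3.083 / 0.59)² = 54.61.
Rounding up, n = 55 per group.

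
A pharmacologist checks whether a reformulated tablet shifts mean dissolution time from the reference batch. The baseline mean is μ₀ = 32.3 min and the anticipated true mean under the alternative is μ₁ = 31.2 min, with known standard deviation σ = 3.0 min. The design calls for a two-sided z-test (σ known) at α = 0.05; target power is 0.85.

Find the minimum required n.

Standardized effect: d = |μ₁ − μ₀| / σ = |31.2 − 32.3| / 3.0 = 0.3667
For power 0.85 need Φ(δ − z_{0.025}) = 0.85, so δ = z_{0.025} + z_{0.15} = 1.960 + 1.036 = 2.996.
(Ignoring the negligible lower-tail rejection probability gives the usual closed-form inversion.)
δ = d·√n ⇒ n = (δ/d)² = (2.996 / 0.3667)² = 66.78.
Round up to the next whole unit.

n = 67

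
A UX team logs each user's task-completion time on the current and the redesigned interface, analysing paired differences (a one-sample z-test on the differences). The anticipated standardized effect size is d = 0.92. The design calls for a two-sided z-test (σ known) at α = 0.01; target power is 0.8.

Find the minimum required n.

Set Φ(δ − 2.576) = 0.8; then δ − 2.576 = Φ⁻¹(0.8) = 0.842, giving δ = 3.417.
(The Φ(−δ − z_{α/2}) term is vanishingly small for δ > 0 and is dropped in the standard sample-size formula.)
δ = d·√n ⇒ n = (δ/d)² = (3.417 / 0.92)² = 13.80.
Round up to the next whole unit.

n = 14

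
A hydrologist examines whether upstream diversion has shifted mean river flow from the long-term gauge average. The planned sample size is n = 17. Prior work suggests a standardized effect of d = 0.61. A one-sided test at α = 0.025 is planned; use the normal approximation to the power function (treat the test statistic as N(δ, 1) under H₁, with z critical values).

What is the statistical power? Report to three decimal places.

Power ≈ 0.711

Noncentrality parameter: δ = d·√n = 0.61 × √17 = 2.5151
One-sided α = 0.025 → critical value z_{0.025} = 1.960.
Power = Φ(δ − 1.960) = Φ(0.555) = 0.7106.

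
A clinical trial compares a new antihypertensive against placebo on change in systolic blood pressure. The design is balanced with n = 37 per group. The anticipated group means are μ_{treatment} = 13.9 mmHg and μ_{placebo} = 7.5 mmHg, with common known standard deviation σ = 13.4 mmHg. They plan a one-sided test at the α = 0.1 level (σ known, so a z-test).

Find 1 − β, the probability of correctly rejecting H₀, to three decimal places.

Power ≈ 0.780

Standardized effect: d = |μ_{treatment} − μ_{placebo}| / σ = |13.9 − 7.5| / 13.4 = 0.4776
Noncentrality parameter: λ = d·√(n/2) = 0.4776 × √(37/2) = 2.0543
Critical value for a one-sided test at α = 0.1: z_α = 1.282.
Power = Φ(λ − 1.282) = Φ(0.773) = 0.7802.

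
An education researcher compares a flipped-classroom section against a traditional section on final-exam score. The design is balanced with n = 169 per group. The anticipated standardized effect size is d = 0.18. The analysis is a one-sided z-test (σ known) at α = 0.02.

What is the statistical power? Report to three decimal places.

Noncentrality parameter: δ = d·√(n/2) = 0.18 × √(169/2) = 1.6546
One-sided α = 0.02 → critical value z_{0.02} = 2.054.
Power = Φ(δ − 2.054) = Φ(-0.399) = 0.3449.

Power ≈ 0.345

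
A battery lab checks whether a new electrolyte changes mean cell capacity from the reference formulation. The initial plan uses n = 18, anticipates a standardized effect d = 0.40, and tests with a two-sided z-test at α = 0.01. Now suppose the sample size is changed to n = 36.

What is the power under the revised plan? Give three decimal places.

Power ≈ 0.430

With n = 36: δ = d·√n = 0.40 × √36 = 2.4000. Critical value z_{0.005} = 2.576.
Revised power = Φ(δ − 2.576) + Φ(−δ − 2.576) = Φ(-0.176) + Φ(-4.976) = 0.4302 + 0.0000 = 0.4302.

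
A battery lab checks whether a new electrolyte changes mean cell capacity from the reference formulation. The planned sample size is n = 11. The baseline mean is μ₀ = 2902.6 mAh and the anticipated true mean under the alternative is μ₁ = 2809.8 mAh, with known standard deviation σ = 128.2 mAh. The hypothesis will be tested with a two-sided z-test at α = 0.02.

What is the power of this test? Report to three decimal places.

Standardized effect: d = |μ₁ − μ₀| / σ = |2809.8 − 2902.6| / 128.2 = 0.7239
Noncentrality parameter: λ = d·√n = 0.7239 × √11 = 2.4008
Critical value for a two-sided test at α = 0.02: z_{α/2} = 2.326.
Power = Φ(λ − 2.326) + Φ(−λ − 2.326) = Φ(0.074) + Φ(-4.727) = 0.5297 + 0.0000 = 0.5297.

Power ≈ 0.530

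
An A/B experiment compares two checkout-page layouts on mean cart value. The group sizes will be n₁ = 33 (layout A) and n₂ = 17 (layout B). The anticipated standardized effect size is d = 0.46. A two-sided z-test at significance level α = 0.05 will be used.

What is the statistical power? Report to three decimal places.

Noncentrality parameter: λ = d / √(1/n₁ + 1/n₂) = 0.46 / √(1/33 + 1/17) = 1.5408
Critical value for a two-sided test at α = 0.05: z_{α/2} = 1.960.
Power = Φ(λ − 1.960) + Φ(−λ − 1.960) = Φ(-0.419) + Φ(-3.501) = 0.3376 + 0.0002 = 0.3378.

Power ≈ 0.338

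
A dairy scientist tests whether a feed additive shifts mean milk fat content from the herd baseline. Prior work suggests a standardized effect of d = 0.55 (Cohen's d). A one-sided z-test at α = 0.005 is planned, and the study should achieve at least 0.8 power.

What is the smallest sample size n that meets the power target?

For power 0.8 need Φ(δ − z_{0.005}) = 0.8, so δ = z_{0.005} + z_{0.20} = 2.576 + 0.842 = 3.417.
δ = d·√n ⇒ n = (δ/d)² = (3.417 / 0.55)² = 38.61.
Rounding up, n = 39.

n = 39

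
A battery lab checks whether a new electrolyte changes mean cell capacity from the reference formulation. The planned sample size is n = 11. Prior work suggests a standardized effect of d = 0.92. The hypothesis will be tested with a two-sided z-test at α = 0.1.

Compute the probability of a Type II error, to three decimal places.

β ≈ 0.080

Noncentrality parameter: δ = d·√n = 0.92 × √11 = 3.0513
Two-sided α = 0.1 → critical value z_{0.05} = 1.645.
Power = Φ(δ − 1.645) + Φ(−δ − 1.645) = Φ(1.406) + Φ(-4.696) = 0.9202 + 0.0000 = 0.9202.
Type II error: β = 1 − power = 1 − 0.9202 = 0.0798.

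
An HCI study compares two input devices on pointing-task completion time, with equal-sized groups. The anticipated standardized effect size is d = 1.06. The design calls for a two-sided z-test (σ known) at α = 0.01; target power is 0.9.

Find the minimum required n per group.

Set Φ(δ − 2.576) = 0.9; then δ − 2.576 = Φ⁻¹(0.9) = 1.282, giving δ = 3.857.
(The Φ(−δ − z_{α/2}) term is vanishingly small for δ > 0 and is dropped in the standard sample-size formula.)
δ = d·√(n/2) ⇒ n = 2(δ/d)² = 2 × (3.857 / 1.06)² = 26.49.
Round up to the next whole unit.

n = 27 per group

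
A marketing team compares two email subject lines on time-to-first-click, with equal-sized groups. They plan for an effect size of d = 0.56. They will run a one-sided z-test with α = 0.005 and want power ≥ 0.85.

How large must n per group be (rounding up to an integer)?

Set Φ(δ − 2.576) = 0.85; then δ − 2.576 = Φ⁻¹(0.85) = 1.036, giving δ = 3.612.
δ = d·√(n/2) ⇒ n = 2(δ/d)² = 2 × (3.612 / 0.56)² = 83.22.
Round up to the next whole unit.

n = 84 per group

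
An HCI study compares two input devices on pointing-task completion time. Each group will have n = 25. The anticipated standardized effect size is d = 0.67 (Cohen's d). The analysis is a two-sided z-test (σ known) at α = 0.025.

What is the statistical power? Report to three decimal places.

Noncentrality parameter: λ = d·√(n/2) = 0.67 × √(25/2) = 2.3688
Critical value for a two-sided test at α = 0.025: z_{α/2} = 2.241.
Power = Φ(λ − 2.241) + Φ(−λ − 2.241) = Φ(0.127) + Φ(-4.610) = 0.5507 + 0.0000 = 0.5507.

Power ≈ 0.551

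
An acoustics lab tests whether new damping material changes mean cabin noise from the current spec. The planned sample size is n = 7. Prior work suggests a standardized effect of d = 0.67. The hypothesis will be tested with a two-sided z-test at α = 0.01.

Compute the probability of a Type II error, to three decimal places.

β ≈ 0.789

Noncentrality parameter: δ = d·√n = 0.67 × √7 = 1.7727
Critical value for a two-sided test at α = 0.01: z_{α/2} = 2.576.
Power = Φ(δ − 2.576) + Φ(−δ − 2.576) = Φ(-0.803) + Φ(-4.348) = 0.2109 + 0.0000 = 0.2109.
Type II error: β = 1 − power = 1 − 0.2109 = 0.7891.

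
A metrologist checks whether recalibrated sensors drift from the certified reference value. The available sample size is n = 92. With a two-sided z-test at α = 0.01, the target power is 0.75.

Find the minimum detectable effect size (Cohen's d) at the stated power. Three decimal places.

d ≈ 0.339

Required noncentrality: δ = z_{0.005} + z_{0.25} = 2.576 + 0.674 = 3.250.
(The second rejection-region term Φ(−δ − z_{α/2}) is negligible and dropped.)
δ = d·√n ⇒ d = δ/√n = 3.250/√92 = 0.3389.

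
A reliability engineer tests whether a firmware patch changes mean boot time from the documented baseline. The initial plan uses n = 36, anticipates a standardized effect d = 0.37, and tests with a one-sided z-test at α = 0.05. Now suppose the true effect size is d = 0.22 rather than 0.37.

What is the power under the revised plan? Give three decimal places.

With d = 0.22: δ = d·√n = 0.22 × √36 = 1.3200. Critical value z_{0.05} = 1.645.
Revised power = P(Z > 1.645 − δ) = Φ(-0.325) = 0.3726.

Power ≈ 0.373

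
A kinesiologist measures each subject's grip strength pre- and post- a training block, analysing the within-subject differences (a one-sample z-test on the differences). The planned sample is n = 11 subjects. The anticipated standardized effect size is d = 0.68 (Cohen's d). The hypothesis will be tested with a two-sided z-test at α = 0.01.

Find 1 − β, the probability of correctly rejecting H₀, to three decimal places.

Noncentrality parameter: δ = d·√n = 0.68 × √11 = 2.2553
Two-sided α = 0.01 → critical value z_{0.005} = 2.576.
Power = Φ(δ − 2.576) + Φ(−δ − 2.576) = Φ(-0.321) + Φ(-4.831) = 0.3743 + 0.0000 = 0.3743.

Power ≈ 0.374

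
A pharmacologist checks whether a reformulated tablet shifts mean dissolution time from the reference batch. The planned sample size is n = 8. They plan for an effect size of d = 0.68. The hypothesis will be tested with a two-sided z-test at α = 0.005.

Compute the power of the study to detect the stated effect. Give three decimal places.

Power ≈ 0.188

Noncentrality parameter: δ = d·√n = 0.68 × √8 = 1.9233
Critical value for a two-sided test at α = 0.005: z_{α/2} = 2.807.
Power = Φ(δ − 2.807) + Φ(−δ − 2.807) = Φ(-0.884) + Φ(-4.730) = 0.1884 + 0.0000 = 0.1884.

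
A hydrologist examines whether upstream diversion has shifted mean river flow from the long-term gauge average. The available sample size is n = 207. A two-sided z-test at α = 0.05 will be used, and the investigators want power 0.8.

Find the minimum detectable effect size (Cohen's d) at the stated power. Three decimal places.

Need Φ(δ − 1.960) = 0.8, so δ = 1.960 + 0.842 = 2.802.
(Lower-tail contribution to power is negligible for δ > 0.)
δ = d·√n ⇒ d = δ/√n = 2.802/√207 = 0.1947.

d ≈ 0.195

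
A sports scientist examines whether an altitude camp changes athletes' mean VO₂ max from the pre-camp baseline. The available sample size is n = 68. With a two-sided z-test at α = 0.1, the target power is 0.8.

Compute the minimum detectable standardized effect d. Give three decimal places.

d ≈ 0.302

Need Φ(δ − 1.645) = 0.8, so δ = 1.645 + 0.842 = 2.486.
(The second rejection-region term Φ(−δ − z_{α/2}) is negligible and dropped.)
δ = d·√n ⇒ d = δ/√n = 2.486/√68 = 0.3015.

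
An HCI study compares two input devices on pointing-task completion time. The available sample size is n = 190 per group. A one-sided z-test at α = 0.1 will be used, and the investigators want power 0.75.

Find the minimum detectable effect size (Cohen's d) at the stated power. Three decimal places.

Required noncentrality: δ = z_{0.1} + z_{0.25} = 1.282 + 0.674 = 1.956.
δ = d·√(n/2) ⇒ d = δ/√(n/2) = 1.956/√(190/2) = 0.2007.

d ≈ 0.201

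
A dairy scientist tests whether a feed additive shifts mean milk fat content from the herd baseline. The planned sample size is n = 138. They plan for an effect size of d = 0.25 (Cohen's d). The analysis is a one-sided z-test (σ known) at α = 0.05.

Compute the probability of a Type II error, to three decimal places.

Noncentrality parameter: δ = d·√n = 0.25 × √138 = 2.9368
Critical value for a one-sided test at α = 0.05: z_α = 1.645.
Power = P(Z > 1.645 − δ) = Φ(1.292) = 0.9018.
Type II error: β = 1 − power = 1 − 0.9018 = 0.0982.

β ≈ 0.098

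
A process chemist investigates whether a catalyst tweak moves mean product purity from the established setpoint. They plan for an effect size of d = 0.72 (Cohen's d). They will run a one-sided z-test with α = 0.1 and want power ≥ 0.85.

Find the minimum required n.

n = 11

Set Φ(δ − 1.282) = 0.85; then δ − 1.282 = Φ⁻¹(0.85) = 1.036, giving δ = 2.318.
δ = d·√n ⇒ n = (δ/d)² = (2.318 / 0.72)² = 10.36.
Rounding up, n = 11.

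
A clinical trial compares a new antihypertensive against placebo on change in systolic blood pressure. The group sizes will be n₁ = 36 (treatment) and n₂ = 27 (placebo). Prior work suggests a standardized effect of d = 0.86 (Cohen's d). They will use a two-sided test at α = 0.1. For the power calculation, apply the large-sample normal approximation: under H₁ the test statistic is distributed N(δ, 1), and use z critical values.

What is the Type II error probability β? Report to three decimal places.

β ≈ 0.042

Noncentrality parameter: δ = d / √(1/n₁ + 1/n₂) = 0.86 / √(1/36 + 1/27) = 3.3780
Two-sided α = 0.1 → critical value z_{0.05} = 1.645.
Power = Φ(δ − 1.645) + Φ(−δ − 1.645) = Φ(1.733) + Φ(-5.023) = 0.9585 + 0.0000 = 0.9585.
Type II error: β = 1 − power = 1 − 0.9585 = 0.0415.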